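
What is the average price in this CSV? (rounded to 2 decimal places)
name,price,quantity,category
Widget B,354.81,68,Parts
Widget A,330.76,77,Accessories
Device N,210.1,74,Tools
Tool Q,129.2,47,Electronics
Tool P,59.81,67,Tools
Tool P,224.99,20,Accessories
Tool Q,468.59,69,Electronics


Computing average price:
Values: [354.81, 330.76, 210.1, 129.2, 59.81, 224.99, 468.59]
Sum = 1778.26
Count = 7
Average = 1778.26/7 ≈ 254.04 (rounded to 2 decimal places)

254.04


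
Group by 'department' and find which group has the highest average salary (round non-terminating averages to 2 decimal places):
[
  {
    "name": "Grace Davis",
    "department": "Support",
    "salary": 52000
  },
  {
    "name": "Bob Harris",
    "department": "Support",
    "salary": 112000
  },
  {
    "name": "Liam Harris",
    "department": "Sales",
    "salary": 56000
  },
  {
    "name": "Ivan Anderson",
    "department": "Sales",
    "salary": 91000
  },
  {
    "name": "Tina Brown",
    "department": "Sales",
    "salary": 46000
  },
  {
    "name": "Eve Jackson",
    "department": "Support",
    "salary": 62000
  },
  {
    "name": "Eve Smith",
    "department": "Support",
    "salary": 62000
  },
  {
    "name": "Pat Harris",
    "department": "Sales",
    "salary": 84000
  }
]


Group by: department

Groups:
  Sales: 4 people, avg salary = 277000/4 = $69250
  Support: 4 people, avg salary = 288000/4 = $72000

Highest average salary: Support ($72000)

Support ($72000)


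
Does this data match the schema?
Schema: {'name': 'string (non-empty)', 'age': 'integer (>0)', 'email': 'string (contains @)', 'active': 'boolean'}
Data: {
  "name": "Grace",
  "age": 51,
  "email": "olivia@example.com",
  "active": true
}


Validating each field against schema:
  name: OK (non-empty string)
  age: OK (positive integer)
  email: OK (string with @)
  active: OK (boolean)

Result: VALID

VALID


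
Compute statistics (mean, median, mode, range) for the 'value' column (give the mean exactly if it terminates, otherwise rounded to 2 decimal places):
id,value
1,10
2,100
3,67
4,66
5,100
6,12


Data: [10, 100, 67, 66, 100, 12]
Count: 6
Sum: 355
Mean: 355/6 ≈ 59.17 (rounded to 2 decimal places)
Sorted: [10, 12, 66, 67, 100, 100]
Median: 66.5
Mode: 100 (2 times)
Range: 100 - 10 = 90
Min: 10, Max: 100

mean≈59.17, median=66.5, mode=100, range=90


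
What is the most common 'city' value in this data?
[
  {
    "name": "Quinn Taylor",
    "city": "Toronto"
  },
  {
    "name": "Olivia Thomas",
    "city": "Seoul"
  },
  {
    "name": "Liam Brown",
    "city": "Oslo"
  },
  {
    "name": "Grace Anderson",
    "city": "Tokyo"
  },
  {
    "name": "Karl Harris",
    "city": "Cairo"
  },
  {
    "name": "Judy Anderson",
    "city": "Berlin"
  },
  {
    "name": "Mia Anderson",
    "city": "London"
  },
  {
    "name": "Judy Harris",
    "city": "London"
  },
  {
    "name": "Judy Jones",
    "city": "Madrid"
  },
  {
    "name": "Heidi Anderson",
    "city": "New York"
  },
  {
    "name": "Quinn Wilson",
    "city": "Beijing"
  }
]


Counting 'city' values across 11 records:

  London: 2 ##
  Toronto: 1 #
  Seoul: 1 #
  Oslo: 1 #
  Tokyo: 1 #
  Cairo: 1 #
  Berlin: 1 #
  Madrid: 1 #
  New York: 1 #
  Beijing: 1 #

Most common: London (2 times)

London (2 times)


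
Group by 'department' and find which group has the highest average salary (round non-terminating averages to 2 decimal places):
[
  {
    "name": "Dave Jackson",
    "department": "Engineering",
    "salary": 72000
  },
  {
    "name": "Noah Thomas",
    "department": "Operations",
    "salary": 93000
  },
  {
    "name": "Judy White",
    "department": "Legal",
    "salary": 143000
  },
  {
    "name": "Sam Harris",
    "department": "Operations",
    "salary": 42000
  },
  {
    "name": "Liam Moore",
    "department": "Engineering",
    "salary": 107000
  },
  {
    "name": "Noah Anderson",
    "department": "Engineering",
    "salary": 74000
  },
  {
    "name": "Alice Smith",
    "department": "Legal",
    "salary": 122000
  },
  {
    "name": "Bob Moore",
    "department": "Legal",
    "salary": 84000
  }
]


Group by: department

Groups:
  Engineering: 3 people, avg salary = 253000/3 ≈ $84333.33
  Legal: 3 people, avg salary = 349000/3 ≈ $116333.33
  Operations: 2 people, avg salary = 135000/2 = $67500

Highest average salary: Legal (≈$116333.33)

Legal (≈$116333.33)


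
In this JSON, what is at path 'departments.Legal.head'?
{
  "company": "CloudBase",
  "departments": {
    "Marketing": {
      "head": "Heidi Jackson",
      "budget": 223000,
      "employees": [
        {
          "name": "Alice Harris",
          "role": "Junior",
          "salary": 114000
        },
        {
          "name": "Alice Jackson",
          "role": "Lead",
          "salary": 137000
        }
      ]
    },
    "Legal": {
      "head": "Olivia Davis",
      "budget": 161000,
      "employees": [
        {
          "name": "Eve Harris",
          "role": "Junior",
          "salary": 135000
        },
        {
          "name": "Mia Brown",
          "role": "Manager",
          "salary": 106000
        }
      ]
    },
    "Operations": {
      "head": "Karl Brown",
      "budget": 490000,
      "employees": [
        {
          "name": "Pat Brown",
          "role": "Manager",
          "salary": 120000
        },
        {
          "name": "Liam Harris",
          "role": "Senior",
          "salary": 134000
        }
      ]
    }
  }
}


Path: departments.Legal.head

Navigate:
  -> departments
  -> Legal
  -> head = 'Olivia Davis'

Olivia Davis


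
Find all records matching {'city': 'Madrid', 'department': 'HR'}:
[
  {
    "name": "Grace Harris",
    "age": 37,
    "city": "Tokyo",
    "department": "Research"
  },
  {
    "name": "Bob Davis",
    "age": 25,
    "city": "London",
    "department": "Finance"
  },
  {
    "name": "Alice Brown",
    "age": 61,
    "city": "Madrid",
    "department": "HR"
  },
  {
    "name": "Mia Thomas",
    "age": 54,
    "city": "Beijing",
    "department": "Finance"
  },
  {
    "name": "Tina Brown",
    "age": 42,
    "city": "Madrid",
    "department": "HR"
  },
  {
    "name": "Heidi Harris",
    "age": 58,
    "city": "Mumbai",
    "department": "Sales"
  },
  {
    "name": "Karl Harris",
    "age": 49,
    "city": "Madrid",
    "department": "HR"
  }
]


Search criteria: {'city': 'Madrid', 'department': 'HR'}

Checking 7 records:
  Grace Harris: {city: Tokyo, department: Research}
  Bob Davis: {city: London, department: Finance}
  Alice Brown: {city: Madrid, department: HR} <-- MATCH
  Mia Thomas: {city: Beijing, department: Finance}
  Tina Brown: {city: Madrid, department: HR} <-- MATCH
  Heidi Harris: {city: Mumbai, department: Sales}
  Karl Harris: {city: Madrid, department: HR} <-- MATCH

Matches: ["Alice Brown", "Tina Brown", "Karl Harris"]

["Alice Brown", "Tina Brown", "Karl Harris"]


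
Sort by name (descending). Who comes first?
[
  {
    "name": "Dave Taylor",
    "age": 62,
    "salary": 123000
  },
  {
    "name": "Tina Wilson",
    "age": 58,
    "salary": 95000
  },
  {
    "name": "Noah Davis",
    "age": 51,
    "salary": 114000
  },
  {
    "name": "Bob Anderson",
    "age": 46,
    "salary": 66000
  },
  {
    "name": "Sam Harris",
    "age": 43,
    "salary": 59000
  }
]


Sort by: name (descending)

Sorted order:
  1. Tina Wilson (name = Tina Wilson)
  2. Sam Harris (name = Sam Harris)
  3. Noah Davis (name = Noah Davis)
  4. Dave Taylor (name = Dave Taylor)
  5. Bob Anderson (name = Bob Anderson)

First: Tina Wilson

Tina Wilson


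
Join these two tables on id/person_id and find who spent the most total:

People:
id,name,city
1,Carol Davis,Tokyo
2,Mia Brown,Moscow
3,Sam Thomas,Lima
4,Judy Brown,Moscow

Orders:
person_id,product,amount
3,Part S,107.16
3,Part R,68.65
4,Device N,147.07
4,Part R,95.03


Join on: people.id = orders.person_id

Joined rows:
  Sam Thomas (Lima) bought Part S for $107.16
  Sam Thomas (Lima) bought Part R for $68.65
  Judy Brown (Moscow) bought Device N for $147.07
  Judy Brown (Moscow) bought Part R for $95.03

Total per person:
  Judy Brown: $242.10
  Sam Thomas: $175.81

Top spender: Judy Brown ($242.10)

Judy Brown ($242.10)


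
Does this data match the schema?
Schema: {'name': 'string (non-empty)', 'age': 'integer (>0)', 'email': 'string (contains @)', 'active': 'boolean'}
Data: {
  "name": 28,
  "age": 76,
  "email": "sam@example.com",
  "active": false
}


Validating each field against schema:
  name: FAIL (28 is not a string)
  age: OK (positive integer)
  email: OK (string with @)
  active: OK (boolean)

Result: INVALID (1 error: name)

INVALID (1 error: name)


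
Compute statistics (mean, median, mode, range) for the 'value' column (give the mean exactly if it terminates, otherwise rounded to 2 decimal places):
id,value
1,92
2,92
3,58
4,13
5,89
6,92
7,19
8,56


Data: [92, 92, 58, 13, 89, 92, 19, 56]
Count: 8
Sum: 511
Mean: 511/8 = 63.875
Sorted: [13, 19, 56, 58, 89, 92, 92, 92]
Median: 73.5
Mode: 92 (3 times)
Range: 92 - 13 = 79
Min: 13, Max: 92

mean=63.875, median=73.5, mode=92, range=79


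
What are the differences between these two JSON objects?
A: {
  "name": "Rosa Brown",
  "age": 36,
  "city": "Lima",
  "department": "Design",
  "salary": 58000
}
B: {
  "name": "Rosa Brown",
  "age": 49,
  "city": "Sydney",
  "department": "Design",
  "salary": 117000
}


Comparing each field (in key order):
  name: same
  age: DIFFERENT
  city: DIFFERENT
  department: same
  salary: DIFFERENT
Differences:
  age: 36 -> 49
  city: Lima -> Sydney
  salary: 58000 -> 117000

3 field(s) changed

3 changes: age, city, salary


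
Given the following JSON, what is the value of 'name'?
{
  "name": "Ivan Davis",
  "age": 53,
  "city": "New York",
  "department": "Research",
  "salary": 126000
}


Looking up field 'name'
Value: Ivan Davis

Ivan Davis


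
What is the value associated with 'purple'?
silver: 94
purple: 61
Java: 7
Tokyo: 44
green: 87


Looking up key 'purple'
Value: 61

61


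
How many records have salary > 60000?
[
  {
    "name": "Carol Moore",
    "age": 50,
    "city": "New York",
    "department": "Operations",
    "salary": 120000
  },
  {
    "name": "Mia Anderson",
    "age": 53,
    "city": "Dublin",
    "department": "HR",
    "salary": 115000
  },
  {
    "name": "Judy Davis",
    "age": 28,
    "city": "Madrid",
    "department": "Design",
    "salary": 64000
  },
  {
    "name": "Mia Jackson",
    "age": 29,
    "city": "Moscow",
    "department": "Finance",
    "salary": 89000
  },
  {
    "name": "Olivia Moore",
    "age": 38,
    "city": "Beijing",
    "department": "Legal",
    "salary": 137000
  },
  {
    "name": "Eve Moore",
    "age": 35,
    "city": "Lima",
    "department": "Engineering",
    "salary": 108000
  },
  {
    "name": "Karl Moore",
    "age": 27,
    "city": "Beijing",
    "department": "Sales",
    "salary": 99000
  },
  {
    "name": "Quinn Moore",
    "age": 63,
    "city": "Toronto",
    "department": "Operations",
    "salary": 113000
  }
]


Data: 8 records
Condition: salary > 60000

Checking each record:
  Carol Moore: 120000 MATCH
  Mia Anderson: 115000 MATCH
  Judy Davis: 64000 MATCH
  Mia Jackson: 89000 MATCH
  Olivia Moore: 137000 MATCH
  Eve Moore: 108000 MATCH
  Karl Moore: 99000 MATCH
  Quinn Moore: 113000 MATCH

Count: 8

8


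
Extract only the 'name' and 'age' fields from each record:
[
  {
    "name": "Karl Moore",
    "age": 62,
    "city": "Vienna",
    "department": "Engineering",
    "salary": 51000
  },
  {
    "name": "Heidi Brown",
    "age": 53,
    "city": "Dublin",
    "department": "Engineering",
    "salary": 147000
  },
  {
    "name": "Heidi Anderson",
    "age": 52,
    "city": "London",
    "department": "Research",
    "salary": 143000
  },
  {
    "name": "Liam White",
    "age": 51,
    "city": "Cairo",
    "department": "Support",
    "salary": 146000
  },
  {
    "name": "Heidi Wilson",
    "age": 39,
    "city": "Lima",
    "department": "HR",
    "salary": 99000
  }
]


Original: 5 records with fields: name, age, city, department, salary
Keep: ['name', 'age']
Drop: ['city', 'department', 'salary']
Result: 5 records, 2 fields each

[
  {
    "name": "Karl Moore",
    "age": 62
  },
  {
    "name": "Heidi Brown",
    "age": 53
  },
  {
    "name": "Heidi Anderson",
    "age": 52
  },
  {
    "name": "Liam White",
    "age": 51
  },
  {
    "name": "Heidi Wilson",
    "age": 39
  }
]


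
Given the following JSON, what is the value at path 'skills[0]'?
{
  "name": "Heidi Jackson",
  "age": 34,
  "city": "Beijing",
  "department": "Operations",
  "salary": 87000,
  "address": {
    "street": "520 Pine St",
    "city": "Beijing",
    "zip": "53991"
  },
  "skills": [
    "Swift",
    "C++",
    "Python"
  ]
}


Query: skills[0]
Path: skills -> first element
Value: Swift

Swift


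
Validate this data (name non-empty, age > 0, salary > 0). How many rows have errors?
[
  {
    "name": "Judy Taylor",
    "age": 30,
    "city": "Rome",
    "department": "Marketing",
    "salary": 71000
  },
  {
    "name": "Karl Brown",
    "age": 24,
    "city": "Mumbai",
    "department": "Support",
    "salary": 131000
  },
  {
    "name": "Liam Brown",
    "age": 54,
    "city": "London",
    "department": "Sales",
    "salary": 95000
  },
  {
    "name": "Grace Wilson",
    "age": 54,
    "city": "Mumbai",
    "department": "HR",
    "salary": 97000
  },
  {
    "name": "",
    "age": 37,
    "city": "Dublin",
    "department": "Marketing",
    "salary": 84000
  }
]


Validating 5 records:
Rules: name non-empty, age > 0, salary > 0

  Row 1 (Judy Taylor): OK
  Row 2 (Karl Brown): OK
  Row 3 (Liam Brown): OK
  Row 4 (Grace Wilson): OK
  Row 5 (???): empty name

Total errors: 1

1 errors


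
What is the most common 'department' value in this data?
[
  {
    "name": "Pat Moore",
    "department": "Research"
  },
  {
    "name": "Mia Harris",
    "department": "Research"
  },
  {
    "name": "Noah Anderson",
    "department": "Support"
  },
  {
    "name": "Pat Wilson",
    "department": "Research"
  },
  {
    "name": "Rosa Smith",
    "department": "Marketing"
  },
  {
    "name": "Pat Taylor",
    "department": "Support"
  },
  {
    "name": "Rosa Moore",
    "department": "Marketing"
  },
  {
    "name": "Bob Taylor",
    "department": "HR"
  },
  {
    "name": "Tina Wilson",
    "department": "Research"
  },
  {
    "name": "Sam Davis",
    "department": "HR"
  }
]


Counting 'department' values across 10 records:

  Research: 4 ####
  Support: 2 ##
  Marketing: 2 ##
  HR: 2 ##

Most common: Research (4 times)

Research (4 times)


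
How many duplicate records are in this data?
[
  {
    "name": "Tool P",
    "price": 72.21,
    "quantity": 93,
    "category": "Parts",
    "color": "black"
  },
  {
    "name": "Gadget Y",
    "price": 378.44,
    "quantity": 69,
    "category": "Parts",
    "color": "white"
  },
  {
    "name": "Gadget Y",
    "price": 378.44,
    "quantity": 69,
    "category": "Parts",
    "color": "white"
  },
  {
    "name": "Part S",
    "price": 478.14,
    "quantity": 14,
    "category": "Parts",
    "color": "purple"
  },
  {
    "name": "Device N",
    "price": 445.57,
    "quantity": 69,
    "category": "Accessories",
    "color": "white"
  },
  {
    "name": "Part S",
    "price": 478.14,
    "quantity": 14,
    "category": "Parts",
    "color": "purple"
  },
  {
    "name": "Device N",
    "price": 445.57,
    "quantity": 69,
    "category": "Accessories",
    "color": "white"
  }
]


Checking 7 records for duplicates:

  Row 1: Tool P ($72.21, qty 93)
  Row 2: Gadget Y ($378.44, qty 69)
  Row 3: Gadget Y ($378.44, qty 69) <-- DUPLICATE
  Row 4: Part S ($478.14, qty 14)
  Row 5: Device N ($445.57, qty 69)
  Row 6: Part S ($478.14, qty 14) <-- DUPLICATE
  Row 7: Device N ($445.57, qty 69) <-- DUPLICATE

Duplicates found: 3
Unique records: 4

3 duplicates, 4 unique


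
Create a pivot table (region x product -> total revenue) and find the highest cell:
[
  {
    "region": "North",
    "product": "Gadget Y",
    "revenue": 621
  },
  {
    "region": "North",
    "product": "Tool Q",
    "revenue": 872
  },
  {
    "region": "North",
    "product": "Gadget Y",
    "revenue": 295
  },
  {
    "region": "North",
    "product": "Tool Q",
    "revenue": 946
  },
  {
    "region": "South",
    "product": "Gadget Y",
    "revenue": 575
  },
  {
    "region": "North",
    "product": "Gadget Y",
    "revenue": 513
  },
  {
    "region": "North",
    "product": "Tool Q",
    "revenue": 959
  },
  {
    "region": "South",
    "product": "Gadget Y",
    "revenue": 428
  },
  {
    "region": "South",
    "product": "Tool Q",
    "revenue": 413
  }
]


Pivot: region (rows) x product (columns) -> total revenue

     Gadget Y      Tool Q      
North         1429          2777  
South         1003           413  

Highest: North / Tool Q = $2777

North / Tool Q = $2777


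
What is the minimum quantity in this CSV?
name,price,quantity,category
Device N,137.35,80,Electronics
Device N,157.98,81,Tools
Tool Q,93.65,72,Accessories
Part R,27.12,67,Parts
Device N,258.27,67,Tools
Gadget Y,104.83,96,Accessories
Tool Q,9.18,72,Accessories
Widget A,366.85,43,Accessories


Computing minimum quantity:
Values: [80, 81, 72, 67, 67, 96, 72, 43]
Min = 43

43


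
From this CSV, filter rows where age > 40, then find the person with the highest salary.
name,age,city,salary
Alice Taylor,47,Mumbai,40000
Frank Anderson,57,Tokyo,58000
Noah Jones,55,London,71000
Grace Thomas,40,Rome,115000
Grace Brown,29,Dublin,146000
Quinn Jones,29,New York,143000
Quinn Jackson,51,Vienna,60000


Filter: age > 40
Sort by: salary (descending)

Filtered records (4):
  Noah Jones, age 55, salary $71000
  Quinn Jackson, age 51, salary $60000
  Frank Anderson, age 57, salary $58000
  Alice Taylor, age 47, salary $40000

Highest salary: Noah Jones ($71000)

Noah Jones


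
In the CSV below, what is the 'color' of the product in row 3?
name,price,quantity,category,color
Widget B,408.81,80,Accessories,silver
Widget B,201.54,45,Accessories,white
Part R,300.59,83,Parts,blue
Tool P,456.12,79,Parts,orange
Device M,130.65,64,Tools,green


Query: Row 3 ('Part R'), column 'color'
Value: blue

blue


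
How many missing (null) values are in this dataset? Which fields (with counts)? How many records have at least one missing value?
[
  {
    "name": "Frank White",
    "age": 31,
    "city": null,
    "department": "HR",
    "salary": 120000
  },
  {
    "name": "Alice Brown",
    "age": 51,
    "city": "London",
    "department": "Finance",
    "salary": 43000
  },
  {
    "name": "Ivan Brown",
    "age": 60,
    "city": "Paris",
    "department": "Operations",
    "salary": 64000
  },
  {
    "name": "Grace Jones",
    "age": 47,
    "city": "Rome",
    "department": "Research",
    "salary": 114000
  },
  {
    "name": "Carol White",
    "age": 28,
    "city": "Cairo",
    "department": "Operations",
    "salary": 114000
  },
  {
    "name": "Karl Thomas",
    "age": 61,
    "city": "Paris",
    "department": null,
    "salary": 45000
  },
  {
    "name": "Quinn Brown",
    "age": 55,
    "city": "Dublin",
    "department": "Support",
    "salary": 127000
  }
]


Checking for missing (null) values in 7 records:

  Frank White: city
  Alice Brown: complete
  Ivan Brown: complete
  Grace Jones: complete
  Carol White: complete
  Karl Thomas: department
  Quinn Brown: complete

Per field:
  name: 0 missing
  age: 0 missing
  city: 1 missing
  department: 1 missing
  salary: 0 missing

Total missing values: 2
Records with any missing: 2

2 missing values (city: 1, department: 1); 2 incomplete records


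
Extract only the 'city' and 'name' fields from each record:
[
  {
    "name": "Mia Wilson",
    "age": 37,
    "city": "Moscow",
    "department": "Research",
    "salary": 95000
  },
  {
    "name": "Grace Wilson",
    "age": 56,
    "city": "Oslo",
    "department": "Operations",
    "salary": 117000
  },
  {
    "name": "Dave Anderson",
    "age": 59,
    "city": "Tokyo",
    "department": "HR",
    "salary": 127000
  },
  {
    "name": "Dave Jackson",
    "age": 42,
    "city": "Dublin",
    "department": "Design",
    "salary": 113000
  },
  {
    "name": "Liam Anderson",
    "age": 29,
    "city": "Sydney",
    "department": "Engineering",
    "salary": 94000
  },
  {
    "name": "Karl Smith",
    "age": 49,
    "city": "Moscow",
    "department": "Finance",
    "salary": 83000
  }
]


Original: 6 records with fields: name, age, city, department, salary
Keep: ['city', 'name']
Drop: ['age', 'department', 'salary']
Result: 6 records, 2 fields each

[
  {
    "city": "Moscow",
    "name": "Mia Wilson"
  },
  {
    "city": "Oslo",
    "name": "Grace Wilson"
  },
  {
    "city": "Tokyo",
    "name": "Dave Anderson"
  },
  {
    "city": "Dublin",
    "name": "Dave Jackson"
  },
  {
    "city": "Sydney",
    "name": "Liam Anderson"
  },
  {
    "city": "Moscow",
    "name": "Karl Smith"
  }
]


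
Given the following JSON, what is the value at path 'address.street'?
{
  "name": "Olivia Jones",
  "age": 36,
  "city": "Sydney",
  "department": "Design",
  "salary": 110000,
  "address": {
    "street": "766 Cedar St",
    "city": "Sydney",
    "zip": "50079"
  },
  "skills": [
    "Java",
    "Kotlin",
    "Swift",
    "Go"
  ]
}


Query: address.street
Path: address -> street
Value: 766 Cedar St

766 Cedar St


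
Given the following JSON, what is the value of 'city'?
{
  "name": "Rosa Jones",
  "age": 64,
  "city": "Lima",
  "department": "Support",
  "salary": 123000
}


Looking up field 'city'
Value: Lima

Lima


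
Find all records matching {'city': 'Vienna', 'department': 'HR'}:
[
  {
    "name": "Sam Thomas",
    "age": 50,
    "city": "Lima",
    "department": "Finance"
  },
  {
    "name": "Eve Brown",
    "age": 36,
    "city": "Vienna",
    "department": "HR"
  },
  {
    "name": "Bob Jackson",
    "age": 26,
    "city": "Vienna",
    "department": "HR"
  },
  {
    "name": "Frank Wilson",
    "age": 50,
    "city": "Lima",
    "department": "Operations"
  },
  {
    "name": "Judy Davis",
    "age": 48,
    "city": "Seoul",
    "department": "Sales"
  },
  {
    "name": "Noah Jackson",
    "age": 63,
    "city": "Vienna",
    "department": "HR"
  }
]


Search criteria: {'city': 'Vienna', 'department': 'HR'}

Checking 6 records:
  Sam Thomas: {city: Lima, department: Finance}
  Eve Brown: {city: Vienna, department: HR} <-- MATCH
  Bob Jackson: {city: Vienna, department: HR} <-- MATCH
  Frank Wilson: {city: Lima, department: Operations}
  Judy Davis: {city: Seoul, department: Sales}
  Noah Jackson: {city: Vienna, department: HR} <-- MATCH

Matches: ["Eve Brown", "Bob Jackson", "Noah Jackson"]

["Eve Brown", "Bob Jackson", "Noah Jackson"]


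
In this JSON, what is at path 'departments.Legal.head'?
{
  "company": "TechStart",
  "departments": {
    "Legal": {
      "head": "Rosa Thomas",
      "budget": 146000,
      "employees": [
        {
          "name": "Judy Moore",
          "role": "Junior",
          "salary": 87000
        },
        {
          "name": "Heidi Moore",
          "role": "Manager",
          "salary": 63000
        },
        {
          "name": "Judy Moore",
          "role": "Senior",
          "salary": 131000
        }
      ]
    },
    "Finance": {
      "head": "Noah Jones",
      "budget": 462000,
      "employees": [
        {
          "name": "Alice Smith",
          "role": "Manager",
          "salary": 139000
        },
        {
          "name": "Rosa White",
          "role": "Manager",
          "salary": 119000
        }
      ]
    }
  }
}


Path: departments.Legal.head

Navigate:
  -> departments
  -> Legal
  -> head = 'Rosa Thomas'

Rosa Thomas


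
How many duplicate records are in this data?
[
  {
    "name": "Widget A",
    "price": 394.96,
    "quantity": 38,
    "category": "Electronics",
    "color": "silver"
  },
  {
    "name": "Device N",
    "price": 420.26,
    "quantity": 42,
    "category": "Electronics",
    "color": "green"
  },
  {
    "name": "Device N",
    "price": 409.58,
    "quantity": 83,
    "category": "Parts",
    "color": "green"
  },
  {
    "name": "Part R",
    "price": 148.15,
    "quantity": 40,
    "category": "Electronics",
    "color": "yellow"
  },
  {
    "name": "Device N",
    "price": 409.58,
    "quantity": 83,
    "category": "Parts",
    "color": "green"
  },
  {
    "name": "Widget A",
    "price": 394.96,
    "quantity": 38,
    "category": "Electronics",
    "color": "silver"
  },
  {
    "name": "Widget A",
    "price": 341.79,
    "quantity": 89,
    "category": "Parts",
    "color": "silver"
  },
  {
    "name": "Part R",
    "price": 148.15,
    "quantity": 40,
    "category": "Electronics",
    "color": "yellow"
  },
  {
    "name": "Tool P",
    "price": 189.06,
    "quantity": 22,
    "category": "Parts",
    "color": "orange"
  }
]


Checking 9 records for duplicates:

  Row 1: Widget A ($394.96, qty 38)
  Row 2: Device N ($420.26, qty 42)
  Row 3: Device N ($409.58, qty 83)
  Row 4: Part R ($148.15, qty 40)
  Row 5: Device N ($409.58, qty 83) <-- DUPLICATE
  Row 6: Widget A ($394.96, qty 38) <-- DUPLICATE
  Row 7: Widget A ($341.79, qty 89)
  Row 8: Part R ($148.15, qty 40) <-- DUPLICATE
  Row 9: Tool P ($189.06, qty 22)

Duplicates found: 3
Unique records: 6

3 duplicates, 6 unique


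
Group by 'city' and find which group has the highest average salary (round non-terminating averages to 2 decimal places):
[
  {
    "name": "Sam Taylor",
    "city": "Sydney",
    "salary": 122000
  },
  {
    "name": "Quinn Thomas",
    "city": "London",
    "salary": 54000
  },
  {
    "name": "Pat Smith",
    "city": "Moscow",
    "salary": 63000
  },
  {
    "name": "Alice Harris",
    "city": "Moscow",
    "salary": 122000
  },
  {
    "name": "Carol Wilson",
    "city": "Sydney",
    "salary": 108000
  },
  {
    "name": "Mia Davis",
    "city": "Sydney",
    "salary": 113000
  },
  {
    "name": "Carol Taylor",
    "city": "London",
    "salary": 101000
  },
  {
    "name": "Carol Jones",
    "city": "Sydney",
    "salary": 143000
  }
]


Group by: city

Groups:
  London: 2 people, avg salary = 155000/2 = $77500
  Moscow: 2 people, avg salary = 185000/2 = $92500
  Sydney: 4 people, avg salary = 486000/4 = $121500

Highest average salary: Sydney ($121500)

Sydney ($121500)


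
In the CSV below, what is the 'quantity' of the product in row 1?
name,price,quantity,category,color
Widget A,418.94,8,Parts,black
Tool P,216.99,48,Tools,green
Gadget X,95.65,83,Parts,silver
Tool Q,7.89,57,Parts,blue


Query: Row 1 ('Widget A'), column 'quantity'
Value: 8

8


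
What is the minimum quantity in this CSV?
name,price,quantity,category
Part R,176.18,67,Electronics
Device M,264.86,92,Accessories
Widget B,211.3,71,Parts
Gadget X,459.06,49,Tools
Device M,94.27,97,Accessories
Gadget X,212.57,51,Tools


Computing minimum quantity:
Values: [67, 92, 71, 49, 97, 51]
Min = 49

49


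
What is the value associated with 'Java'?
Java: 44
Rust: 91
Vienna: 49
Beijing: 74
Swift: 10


Looking up key 'Java'
Value: 44

44


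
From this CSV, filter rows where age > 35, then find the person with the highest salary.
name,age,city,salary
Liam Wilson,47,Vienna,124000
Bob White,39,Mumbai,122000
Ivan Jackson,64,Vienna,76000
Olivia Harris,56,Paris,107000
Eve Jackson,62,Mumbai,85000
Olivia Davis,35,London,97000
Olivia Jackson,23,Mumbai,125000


Filter: age > 35
Sort by: salary (descending)

Filtered records (5):
  Liam Wilson, age 47, salary $124000
  Bob White, age 39, salary $122000
  Olivia Harris, age 56, salary $107000
  Eve Jackson, age 62, salary $85000
  Ivan Jackson, age 64, salary $76000

Highest salary: Liam Wilson ($124000)

Liam Wilson


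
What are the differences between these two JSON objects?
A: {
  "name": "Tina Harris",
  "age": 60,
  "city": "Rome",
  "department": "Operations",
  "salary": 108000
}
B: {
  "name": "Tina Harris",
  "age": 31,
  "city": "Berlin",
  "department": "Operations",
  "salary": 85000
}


Comparing each field (in key order):
  name: same
  age: DIFFERENT
  city: DIFFERENT
  department: same
  salary: DIFFERENT
Differences:
  age: 60 -> 31
  city: Rome -> Berlin
  salary: 108000 -> 85000

3 field(s) changed

3 changes: age, city, salary


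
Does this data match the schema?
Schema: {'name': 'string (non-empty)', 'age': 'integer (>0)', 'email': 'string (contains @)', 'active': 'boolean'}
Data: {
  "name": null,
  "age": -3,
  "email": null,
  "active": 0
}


Validating each field against schema:
  name: FAIL (null is not a string)
  age: FAIL (-3 is not > 0)
  email: FAIL (null is not a string)
  active: FAIL (0 is not a boolean)

Result: INVALID (4 errors: name, age, email, active)

INVALID (4 errors: name, age, email, active)


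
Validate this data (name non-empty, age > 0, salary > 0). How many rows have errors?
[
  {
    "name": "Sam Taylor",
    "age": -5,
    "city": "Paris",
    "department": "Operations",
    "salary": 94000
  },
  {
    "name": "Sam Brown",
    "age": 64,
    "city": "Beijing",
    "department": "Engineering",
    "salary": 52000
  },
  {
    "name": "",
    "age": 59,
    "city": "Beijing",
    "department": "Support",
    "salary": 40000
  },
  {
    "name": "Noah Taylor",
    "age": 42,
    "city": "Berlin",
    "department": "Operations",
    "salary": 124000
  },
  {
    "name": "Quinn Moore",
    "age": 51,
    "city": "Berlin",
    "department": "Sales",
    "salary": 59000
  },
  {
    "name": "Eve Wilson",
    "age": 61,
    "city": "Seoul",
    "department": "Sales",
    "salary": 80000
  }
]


Validating 6 records:
Rules: name non-empty, age > 0, salary > 0

  Row 1 (Sam Taylor): negative age: -5
  Row 2 (Sam Brown): OK
  Row 3 (???): empty name
  Row 4 (Noah Taylor): OK
  Row 5 (Quinn Moore): OK
  Row 6 (Eve Wilson): OK

Total errors: 2

2 errors


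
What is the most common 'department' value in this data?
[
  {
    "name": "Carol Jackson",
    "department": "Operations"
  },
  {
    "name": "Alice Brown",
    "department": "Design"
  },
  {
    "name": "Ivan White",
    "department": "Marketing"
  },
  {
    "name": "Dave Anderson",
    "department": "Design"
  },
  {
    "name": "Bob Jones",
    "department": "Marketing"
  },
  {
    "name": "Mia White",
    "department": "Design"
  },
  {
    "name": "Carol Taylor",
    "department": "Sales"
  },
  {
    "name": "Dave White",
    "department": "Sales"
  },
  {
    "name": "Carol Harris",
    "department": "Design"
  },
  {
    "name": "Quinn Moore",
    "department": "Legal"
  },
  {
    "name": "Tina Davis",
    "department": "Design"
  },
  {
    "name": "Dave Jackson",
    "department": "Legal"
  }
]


Counting 'department' values across 12 records:

  Design: 5 #####
  Marketing: 2 ##
  Sales: 2 ##
  Legal: 2 ##
  Operations: 1 #

Most common: Design (5 times)

Design (5 times)


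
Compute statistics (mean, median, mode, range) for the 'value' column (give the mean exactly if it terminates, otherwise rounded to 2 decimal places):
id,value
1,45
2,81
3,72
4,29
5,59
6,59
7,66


Data: [45, 81, 72, 29, 59, 59, 66]
Count: 7
Sum: 411
Mean: 411/7 ≈ 58.71 (rounded to 2 decimal places)
Sorted: [29, 45, 59, 59, 66, 72, 81]
Median: 59.0
Mode: 59 (2 times)
Range: 81 - 29 = 52
Min: 29, Max: 81

mean≈58.71, median=59.0, mode=59, range=52


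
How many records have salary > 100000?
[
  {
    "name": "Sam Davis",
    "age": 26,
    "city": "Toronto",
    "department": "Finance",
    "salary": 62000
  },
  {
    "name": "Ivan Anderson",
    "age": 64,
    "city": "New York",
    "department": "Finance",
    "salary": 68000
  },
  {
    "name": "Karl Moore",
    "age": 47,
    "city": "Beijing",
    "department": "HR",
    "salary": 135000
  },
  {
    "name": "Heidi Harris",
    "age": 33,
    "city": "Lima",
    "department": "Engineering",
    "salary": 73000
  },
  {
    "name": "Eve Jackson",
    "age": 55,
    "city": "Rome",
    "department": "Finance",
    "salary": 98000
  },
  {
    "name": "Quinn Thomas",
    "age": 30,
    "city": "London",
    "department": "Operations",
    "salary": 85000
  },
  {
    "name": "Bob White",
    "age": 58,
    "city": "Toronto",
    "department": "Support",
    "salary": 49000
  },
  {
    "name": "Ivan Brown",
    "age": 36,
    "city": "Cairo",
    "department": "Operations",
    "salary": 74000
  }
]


Data: 8 records
Condition: salary > 100000

Checking each record:
  Sam Davis: 62000
  Ivan Anderson: 68000
  Karl Moore: 135000 MATCH
  Heidi Harris: 73000
  Eve Jackson: 98000
  Quinn Thomas: 85000
  Bob White: 49000
  Ivan Brown: 74000

Count: 1

1


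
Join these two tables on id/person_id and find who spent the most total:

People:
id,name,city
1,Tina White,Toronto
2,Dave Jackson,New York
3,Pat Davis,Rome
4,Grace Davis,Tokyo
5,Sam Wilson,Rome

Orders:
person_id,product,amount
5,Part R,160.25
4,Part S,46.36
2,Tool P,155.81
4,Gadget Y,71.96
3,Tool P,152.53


Join on: people.id = orders.person_id

Joined rows:
  Sam Wilson (Rome) bought Part R for $160.25
  Grace Davis (Tokyo) bought Part S for $46.36
  Dave Jackson (New York) bought Tool P for $155.81
  Grace Davis (Tokyo) bought Gadget Y for $71.96
  Pat Davis (Rome) bought Tool P for $152.53

Total per person:
  Sam Wilson: $160.25
  Dave Jackson: $155.81
  Pat Davis: $152.53
  Grace Davis: $118.32

Top spender: Sam Wilson ($160.25)

Sam Wilson ($160.25)


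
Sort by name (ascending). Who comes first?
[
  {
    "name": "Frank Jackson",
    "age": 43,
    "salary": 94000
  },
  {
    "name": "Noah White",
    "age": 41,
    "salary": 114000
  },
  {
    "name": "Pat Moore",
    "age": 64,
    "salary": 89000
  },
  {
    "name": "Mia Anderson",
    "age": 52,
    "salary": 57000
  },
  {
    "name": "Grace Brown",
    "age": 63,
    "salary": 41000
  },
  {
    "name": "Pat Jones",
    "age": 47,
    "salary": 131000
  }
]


Sort by: name (ascending)

Sorted order:
  1. Frank Jackson (name = Frank Jackson)
  2. Grace Brown (name = Grace Brown)
  3. Mia Anderson (name = Mia Anderson)
  4. Noah White (name = Noah White)
  5. Pat Jones (name = Pat Jones)
  6. Pat Moore (name = Pat Moore)

First: Frank Jackson

Frank Jackson


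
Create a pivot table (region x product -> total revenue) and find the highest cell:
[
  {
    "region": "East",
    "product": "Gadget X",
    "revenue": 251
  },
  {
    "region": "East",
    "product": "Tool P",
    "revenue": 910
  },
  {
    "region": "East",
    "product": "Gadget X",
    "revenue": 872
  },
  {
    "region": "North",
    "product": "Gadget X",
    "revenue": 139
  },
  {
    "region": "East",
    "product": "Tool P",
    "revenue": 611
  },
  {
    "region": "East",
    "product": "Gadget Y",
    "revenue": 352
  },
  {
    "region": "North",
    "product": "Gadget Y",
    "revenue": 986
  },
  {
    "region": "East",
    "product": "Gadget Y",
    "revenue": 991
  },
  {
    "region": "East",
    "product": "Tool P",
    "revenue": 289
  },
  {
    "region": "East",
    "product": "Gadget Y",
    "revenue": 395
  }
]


Pivot: region (rows) x product (columns) -> total revenue

     Gadget X      Gadget Y      Tool P      
East          1123          1738          1810  
North          139           986             0  

Highest: East / Tool P = $1810

East / Tool P = $1810


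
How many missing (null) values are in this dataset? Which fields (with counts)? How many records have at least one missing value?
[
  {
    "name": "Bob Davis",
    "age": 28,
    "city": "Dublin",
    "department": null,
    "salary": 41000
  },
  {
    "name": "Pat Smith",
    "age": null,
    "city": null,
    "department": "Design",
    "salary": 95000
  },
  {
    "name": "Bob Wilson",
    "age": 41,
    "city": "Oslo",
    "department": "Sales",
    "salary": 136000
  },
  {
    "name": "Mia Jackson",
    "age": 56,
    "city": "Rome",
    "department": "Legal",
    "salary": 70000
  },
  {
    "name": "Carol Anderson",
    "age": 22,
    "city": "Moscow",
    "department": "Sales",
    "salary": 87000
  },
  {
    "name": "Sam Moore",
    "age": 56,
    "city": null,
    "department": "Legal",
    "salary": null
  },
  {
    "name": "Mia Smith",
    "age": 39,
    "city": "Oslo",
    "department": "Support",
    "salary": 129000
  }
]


Checking for missing (null) values in 7 records:

  Bob Davis: department
  Pat Smith: age, city
  Bob Wilson: complete
  Mia Jackson: complete
  Carol Anderson: complete
  Sam Moore: city, salary
  Mia Smith: complete

Per field:
  name: 0 missing
  age: 1 missing
  city: 2 missing
  department: 1 missing
  salary: 1 missing

Total missing values: 5
Records with any missing: 3

5 missing values (age: 1, city: 2, department: 1, salary: 1); 3 incomplete records


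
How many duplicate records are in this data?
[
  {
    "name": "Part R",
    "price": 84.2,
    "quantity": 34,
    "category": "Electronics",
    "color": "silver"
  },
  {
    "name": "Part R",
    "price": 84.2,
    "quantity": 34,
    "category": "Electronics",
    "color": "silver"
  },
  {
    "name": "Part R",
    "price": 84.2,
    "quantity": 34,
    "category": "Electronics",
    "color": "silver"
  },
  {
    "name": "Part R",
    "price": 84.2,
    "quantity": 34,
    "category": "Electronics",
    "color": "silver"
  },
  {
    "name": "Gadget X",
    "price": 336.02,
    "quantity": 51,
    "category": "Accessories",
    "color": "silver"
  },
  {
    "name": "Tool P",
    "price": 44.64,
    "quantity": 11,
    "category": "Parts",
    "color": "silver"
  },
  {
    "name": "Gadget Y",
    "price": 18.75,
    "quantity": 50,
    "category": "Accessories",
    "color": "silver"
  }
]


Checking 7 records for duplicates:

  Row 1: Part R ($84.2, qty 34)
  Row 2: Part R ($84.2, qty 34) <-- DUPLICATE
  Row 3: Part R ($84.2, qty 34) <-- DUPLICATE
  Row 4: Part R ($84.2, qty 34) <-- DUPLICATE
  Row 5: Gadget X ($336.02, qty 51)
  Row 6: Tool P ($44.64, qty 11)
  Row 7: Gadget Y ($18.75, qty 50)

Duplicates found: 3
Unique records: 4

3 duplicates, 4 unique


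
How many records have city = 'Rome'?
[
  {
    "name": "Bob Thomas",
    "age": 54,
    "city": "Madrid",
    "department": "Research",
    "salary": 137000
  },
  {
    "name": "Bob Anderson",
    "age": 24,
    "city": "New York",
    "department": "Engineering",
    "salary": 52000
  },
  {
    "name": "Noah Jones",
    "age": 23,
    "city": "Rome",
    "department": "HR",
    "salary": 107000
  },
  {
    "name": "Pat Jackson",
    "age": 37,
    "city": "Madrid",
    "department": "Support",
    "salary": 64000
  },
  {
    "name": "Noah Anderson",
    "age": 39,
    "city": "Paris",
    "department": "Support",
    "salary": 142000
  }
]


Data: 5 records
Condition: city = 'Rome'

Checking each record:
  Bob Thomas: Madrid
  Bob Anderson: New York
  Noah Jones: Rome MATCH
  Pat Jackson: Madrid
  Noah Anderson: Paris

Count: 1

1


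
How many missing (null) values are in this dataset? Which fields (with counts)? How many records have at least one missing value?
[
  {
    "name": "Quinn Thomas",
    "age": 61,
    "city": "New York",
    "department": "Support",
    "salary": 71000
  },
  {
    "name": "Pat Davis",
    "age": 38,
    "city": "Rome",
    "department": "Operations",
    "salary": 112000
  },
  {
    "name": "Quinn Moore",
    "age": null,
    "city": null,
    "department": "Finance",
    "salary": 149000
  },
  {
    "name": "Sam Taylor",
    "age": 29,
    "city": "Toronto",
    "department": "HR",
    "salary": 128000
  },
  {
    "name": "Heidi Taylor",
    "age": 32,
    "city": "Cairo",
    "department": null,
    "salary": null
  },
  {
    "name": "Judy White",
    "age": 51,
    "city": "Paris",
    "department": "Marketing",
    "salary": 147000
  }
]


Checking for missing (null) values in 6 records:

  Quinn Thomas: complete
  Pat Davis: complete
  Quinn Moore: age, city
  Sam Taylor: complete
  Heidi Taylor: department, salary
  Judy White: complete

Per field:
  name: 0 missing
  age: 1 missing
  city: 1 missing
  department: 1 missing
  salary: 1 missing

Total missing values: 4
Records with any missing: 2

4 missing values (age: 1, city: 1, department: 1, salary: 1); 2 incomplete records


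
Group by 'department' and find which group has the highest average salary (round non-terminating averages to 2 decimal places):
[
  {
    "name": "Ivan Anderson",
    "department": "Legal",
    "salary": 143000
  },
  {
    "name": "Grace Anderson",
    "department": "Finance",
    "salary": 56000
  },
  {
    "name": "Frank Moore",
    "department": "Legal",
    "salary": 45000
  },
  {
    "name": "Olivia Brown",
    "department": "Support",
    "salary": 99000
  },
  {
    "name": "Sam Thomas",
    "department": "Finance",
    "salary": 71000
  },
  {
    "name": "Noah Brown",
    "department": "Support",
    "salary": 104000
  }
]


Group by: department

Groups:
  Finance: 2 people, avg salary = 127000/2 = $63500
  Legal: 2 people, avg salary = 188000/2 = $94000
  Support: 2 people, avg salary = 203000/2 = $101500

Highest average salary: Support ($101500)

Support ($101500)
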